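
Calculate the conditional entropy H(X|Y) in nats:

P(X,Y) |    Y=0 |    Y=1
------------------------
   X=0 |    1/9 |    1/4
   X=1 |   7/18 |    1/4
0.6114 nats

Using the chain rule: H(X|Y) = H(X,Y) - H(Y)

First, compute H(X,Y) = 1.3046 nats

Marginal P(Y) = (1/2, 1/2)
H(Y) = 0.6931 nats

H(X|Y) = H(X,Y) - H(Y) = 1.3046 - 0.6931 = 0.6114 nats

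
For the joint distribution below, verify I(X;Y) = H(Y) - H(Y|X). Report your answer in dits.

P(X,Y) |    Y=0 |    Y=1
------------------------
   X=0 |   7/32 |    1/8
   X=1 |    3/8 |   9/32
I(X;Y) = 0.0009 dits

Mutual information has multiple equivalent forms:
- I(X;Y) = H(X) - H(X|Y)
- I(X;Y) = H(Y) - H(Y|X)
- I(X;Y) = H(X) + H(Y) - H(X,Y)

Computing all quantities:
H(X) = 0.2795, H(Y) = 0.2934, H(X,Y) = 0.5720
H(X|Y) = 0.2786, H(Y|X) = 0.2925

Verification:
H(X) - H(X|Y) = 0.2795 - 0.2786 = 0.0009
H(Y) - H(Y|X) = 0.2934 - 0.2925 = 0.0009
H(X) + H(Y) - H(X,Y) = 0.2795 + 0.2934 - 0.5720 = 0.0009

All forms give I(X;Y) = 0.0009 dits. ✓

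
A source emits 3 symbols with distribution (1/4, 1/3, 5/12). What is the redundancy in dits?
0.0091 dits

Redundancy measures how far a source is from maximum entropy:
R = H_max - H(X)

Maximum entropy for 3 symbols: H_max = log_10(3) = 0.4771 dits
Actual entropy: H(X) = 0.4680 dits
Redundancy: R = 0.4771 - 0.4680 = 0.0091 dits

This redundancy represents potential for compression: the source could be compressed by 0.0091 dits per symbol.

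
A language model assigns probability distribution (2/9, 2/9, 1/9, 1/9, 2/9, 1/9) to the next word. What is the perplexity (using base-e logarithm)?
5.6696

Perplexity is e^H (or exp(H) for natural log).

First, H = -Σ p log p = 1.7351 nats
Perplexity = e^1.7351 = 5.6696

Interpretation: The model's uncertainty is equivalent to choosing uniformly among 5.7 options.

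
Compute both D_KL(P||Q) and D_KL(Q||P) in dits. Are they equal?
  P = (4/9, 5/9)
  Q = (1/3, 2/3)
D_KL(P||Q) = 0.0115, D_KL(Q||P) = 0.0111

KL divergence is not symmetric: D_KL(P||Q) ≠ D_KL(Q||P) in general.

D_KL(P||Q) = 0.0115 dits
D_KL(Q||P) = 0.0111 dits

No, they are not equal!

This asymmetry is why KL divergence is not a true distance metric.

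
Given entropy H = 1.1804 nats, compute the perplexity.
3.2557

Perplexity is e^H (or exp(H) for natural log).

H = 1.1804 nats
Perplexity = e^1.1804 = 3.2557

Interpretation: The model's uncertainty is equivalent to choosing uniformly among 3.3 options.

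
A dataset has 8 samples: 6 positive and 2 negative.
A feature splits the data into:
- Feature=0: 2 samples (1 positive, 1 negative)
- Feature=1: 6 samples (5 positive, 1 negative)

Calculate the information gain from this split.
0.0738 bits

Information Gain = H(Y) - H(Y|Feature)

Before split:
P(positive) = 6/8 = 0.7500
H(Y) = 0.8113 bits

After split:
Feature=0: H = 1.0000 bits (weight = 2/8)
Feature=1: H = 0.6500 bits (weight = 6/8)
H(Y|Feature) = (2/8)×1.0000 + (6/8)×0.6500 = 0.7375 bits

Information Gain = 0.8113 - 0.7375 = 0.0738 bits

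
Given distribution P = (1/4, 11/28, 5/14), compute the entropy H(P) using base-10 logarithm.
0.4696 dits

Shannon entropy is H(X) = -Σ p(x) log p(x).

For P = (1/4, 11/28, 5/14):
H = -1/4 × log_10(1/4) -11/28 × log_10(11/28) -5/14 × log_10(5/14)
H = 0.4696 dits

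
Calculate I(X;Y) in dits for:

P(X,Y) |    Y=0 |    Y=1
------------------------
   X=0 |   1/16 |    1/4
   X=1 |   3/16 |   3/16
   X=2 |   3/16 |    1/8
0.0255 dits

Mutual information: I(X;Y) = H(X) + H(Y) - H(X,Y)

Marginals:
P(X) = (5/16, 3/8, 5/16), H(X) = 0.4755 dits
P(Y) = (7/16, 9/16), H(Y) = 0.2976 dits

Joint entropy: H(X,Y) = 0.7476 dits

I(X;Y) = 0.4755 + 0.2976 - 0.7476 = 0.0255 dits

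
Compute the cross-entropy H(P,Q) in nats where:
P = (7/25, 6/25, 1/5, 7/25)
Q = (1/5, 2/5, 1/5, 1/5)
1.4431 nats

Cross-entropy: H(P,Q) = -Σ p(x) log q(x)

Alternatively: H(P,Q) = H(P) + D_KL(P||Q)
H(P) = 1.3773 nats
D_KL(P||Q) = 0.0658 nats

H(P,Q) = 1.3773 + 0.0658 = 1.4431 nats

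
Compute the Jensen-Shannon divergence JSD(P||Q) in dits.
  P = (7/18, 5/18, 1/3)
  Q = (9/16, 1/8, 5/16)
0.0100 dits

Jensen-Shannon divergence is:
JSD(P||Q) = 0.5 × D_KL(P||M) + 0.5 × D_KL(Q||M)
where M = 0.5 × (P + Q) is the mixture distribution.

M = 0.5 × (7/18, 5/18, 1/3) + 0.5 × (9/16, 1/8, 5/16) = (0.475694, 0.201389, 0.322917)

D_KL(P||M) = 0.0094 dits
D_KL(Q||M) = 0.0106 dits

JSD(P||Q) = 0.5 × 0.0094 + 0.5 × 0.0106 = 0.0100 dits

Unlike KL divergence, JSD is symmetric and bounded: 0 ≤ JSD ≤ log(2).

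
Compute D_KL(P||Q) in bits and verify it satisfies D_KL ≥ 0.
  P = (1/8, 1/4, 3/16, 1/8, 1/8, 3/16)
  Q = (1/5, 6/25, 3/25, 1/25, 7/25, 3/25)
0.2315 bits

KL divergence satisfies the Gibbs inequality: D_KL(P||Q) ≥ 0 for all distributions P, Q.

D_KL(P||Q) = Σ p(x) log(p(x)/q(x))
Term by term:
  x=0: 1/8 × log_2[(1/8)/(1/5)] = -0.0848
  x=1: 1/4 × log_2[(1/4)/(6/25)] = 0.0147
  x=2: 3/16 × log_2[(3/16)/(3/25)] = 0.1207
  x=3: 1/8 × log_2[(1/8)/(1/25)] = 0.2055
  x=4: 1/8 × log_2[(1/8)/(7/25)] = -0.1454
  x=5: 3/16 × log_2[(3/16)/(3/25)] = 0.1207
D_KL(P||Q) = 0.2315 bits

D_KL(P||Q) = 0.2315 ≥ 0 ✓

This non-negativity is a fundamental property: relative entropy cannot be negative because it measures how different Q is from P.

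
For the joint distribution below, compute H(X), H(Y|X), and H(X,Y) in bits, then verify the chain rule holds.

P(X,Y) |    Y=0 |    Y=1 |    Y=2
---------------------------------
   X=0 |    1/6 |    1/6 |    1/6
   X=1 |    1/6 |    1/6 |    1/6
H(X,Y) = 2.5850, H(X) = 1.0000, H(Y|X) = 1.5850 (all in bits)

Chain rule: H(X,Y) = H(X) + H(Y|X)

Left side — joint entropy directly:
H(X,Y) = -Σ p(x,y) log p(x,y) = 2.5850 bits

Right side — compute H(Y|X) from the conditional distributions:
P(X) = (1/2, 1/2), so H(X) = 1.0000 bits
H(Y|X) = Σ_x P(X=x) · H(Y|X=x):
  P(Y|X=0) = (1/3, 1/3, 1/3), H(Y|X=0) = 1.5850, weight P(X=0) = 1/2
  P(Y|X=1) = (1/3, 1/3, 1/3), H(Y|X=1) = 1.5850, weight P(X=1) = 1/2
H(Y|X) = 1.5850 bits

H(X) + H(Y|X) = 1.0000 + 1.5850 = 2.5850 bits

Both sides equal 2.5850 bits. ✓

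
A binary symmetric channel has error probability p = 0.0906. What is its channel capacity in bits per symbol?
0.5615 bits

For a binary symmetric channel (BSC) with error probability p:
Capacity C = 1 - H(p) bits per symbol

where H(p) = -p log₂(p) - (1-p) log₂(1-p) is the binary entropy function.

H(0.0906) = 0.4385 bits
C = 1 - 0.4385 = 0.5615 bits per symbol

This means we can reliably transmit up to 0.5615 bits of information per channel use.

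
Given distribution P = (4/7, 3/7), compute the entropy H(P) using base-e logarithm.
0.6829 nats

Shannon entropy is H(X) = -Σ p(x) log p(x).

For P = (4/7, 3/7):
H = -4/7 × log_e(4/7) -3/7 × log_e(3/7)
H = 0.6829 nats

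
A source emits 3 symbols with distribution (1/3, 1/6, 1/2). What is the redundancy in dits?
0.0379 dits

Redundancy measures how far a source is from maximum entropy:
R = H_max - H(X)

Maximum entropy for 3 symbols: H_max = log_10(3) = 0.4771 dits
Actual entropy: H(X) = 0.4392 dits
Redundancy: R = 0.4771 - 0.4392 = 0.0379 dits

This redundancy represents potential for compression: the source could be compressed by 0.0379 dits per symbol.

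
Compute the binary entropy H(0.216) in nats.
0.5218 nats

The binary entropy function is:
H(p) = -p log(p) - (1-p) log(1-p)

H(0.216) = -0.216 × log_e(0.216) - 0.784 × log_e(0.784)
H(0.216) = 0.5218 nats

Note: Binary entropy is maximized at p=0.5 (H=1 bit) and minimized at p=0 or p=1 (H=0).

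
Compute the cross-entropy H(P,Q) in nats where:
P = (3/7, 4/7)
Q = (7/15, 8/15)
0.6858 nats

Cross-entropy: H(P,Q) = -Σ p(x) log q(x)

Alternatively: H(P,Q) = H(P) + D_KL(P||Q)
H(P) = 0.6829 nats
D_KL(P||Q) = 0.0029 nats

H(P,Q) = 0.6829 + 0.0029 = 0.6858 nats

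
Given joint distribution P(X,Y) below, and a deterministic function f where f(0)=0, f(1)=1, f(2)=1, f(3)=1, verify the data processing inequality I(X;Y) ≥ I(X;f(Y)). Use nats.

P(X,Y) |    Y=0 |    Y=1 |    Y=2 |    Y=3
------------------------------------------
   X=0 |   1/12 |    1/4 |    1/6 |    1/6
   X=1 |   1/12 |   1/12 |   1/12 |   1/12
I(X;Y) = 0.0153, I(X;f(Y)) = 0.0119, inequality holds: 0.0153 ≥ 0.0119

Data Processing Inequality: For any Markov chain X → Y → Z, we have I(X;Y) ≥ I(X;Z).

Here Z = f(Y) is a deterministic function of Y, forming X → Y → Z.

Original I(X;Y) = 0.0153 nats

After applying f:
P(X,Z) where Z=f(Y):
- P(X,Z=0) = P(X,Y=0)
- P(X,Z=1) = P(X,Y=1) + P(X,Y=2) + P(X,Y=3)

I(X;Z) = I(X;f(Y)) = 0.0119 nats

Verification: 0.0153 ≥ 0.0119 ✓

Information cannot be created by processing; the function f can only lose information about X.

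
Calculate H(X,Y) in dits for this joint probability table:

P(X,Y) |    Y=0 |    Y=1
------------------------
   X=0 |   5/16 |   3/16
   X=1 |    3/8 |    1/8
0.5668 dits

Joint entropy is H(X,Y) = -Σ_{x,y} p(x,y) log p(x,y).

Summing over all non-zero entries:
H(X,Y) = -[5/16·log_10(5/16) + 3/16·log_10(3/16) + 3/8·log_10(3/8) + 1/8·log_10(1/8)]
H(X,Y) = 0.5668 dits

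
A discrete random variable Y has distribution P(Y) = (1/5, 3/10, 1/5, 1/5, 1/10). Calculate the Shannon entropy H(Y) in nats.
1.5571 nats

Shannon entropy is H(X) = -Σ p(x) log p(x).

For P = (1/5, 3/10, 1/5, 1/5, 1/10):
H = -1/5 × log_e(1/5) -3/10 × log_e(3/10) -1/5 × log_e(1/5) -1/5 × log_e(1/5) -1/10 × log_e(1/10)
H = 1.5571 nats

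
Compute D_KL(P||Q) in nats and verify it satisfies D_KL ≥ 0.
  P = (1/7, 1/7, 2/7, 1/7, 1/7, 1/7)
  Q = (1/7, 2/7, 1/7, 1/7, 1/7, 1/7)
0.0990 nats

KL divergence satisfies the Gibbs inequality: D_KL(P||Q) ≥ 0 for all distributions P, Q.

D_KL(P||Q) = Σ p(x) log(p(x)/q(x))
Term by term:
  x=0: 1/7 × log_e[(1/7)/(1/7)] = 0.0000
  x=1: 1/7 × log_e[(1/7)/(2/7)] = -0.0990
  x=2: 2/7 × log_e[(2/7)/(1/7)] = 0.1980
  x=3: 1/7 × log_e[(1/7)/(1/7)] = 0.0000
  x=4: 1/7 × log_e[(1/7)/(1/7)] = 0.0000
  x=5: 1/7 × log_e[(1/7)/(1/7)] = 0.0000
D_KL(P||Q) = 0.0990 nats

D_KL(P||Q) = 0.0990 ≥ 0 ✓

This non-negativity is a fundamental property: relative entropy cannot be negative because it measures how different Q is from P.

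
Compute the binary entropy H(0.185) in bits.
0.6909 bits

The binary entropy function is:
H(p) = -p log(p) - (1-p) log(1-p)

H(0.185) = -0.185 × log_2(0.185) - 0.815 × log_2(0.815)
H(0.185) = 0.6909 bits

Note: Binary entropy is maximized at p=0.5 (H=1 bit) and minimized at p=0 or p=1 (H=0).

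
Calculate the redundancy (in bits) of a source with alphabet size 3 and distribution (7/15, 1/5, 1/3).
0.0791 bits

Redundancy measures how far a source is from maximum entropy:
R = H_max - H(X)

Maximum entropy for 3 symbols: H_max = log_2(3) = 1.5850 bits
Actual entropy: H(X) = 1.5058 bits
Redundancy: R = 1.5850 - 1.5058 = 0.0791 bits

This redundancy represents potential for compression: the source could be compressed by 0.0791 bits per symbol.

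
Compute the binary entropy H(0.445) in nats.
0.6871 nats

The binary entropy function is:
H(p) = -p log(p) - (1-p) log(1-p)

H(0.445) = -0.445 × log_e(0.445) - 0.555 × log_e(0.555)
H(0.445) = 0.6871 nats

Note: Binary entropy is maximized at p=0.5 (H=1 bit) and minimized at p=0 or p=1 (H=0).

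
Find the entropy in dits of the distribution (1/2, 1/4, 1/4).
0.4515 dits

Shannon entropy is H(X) = -Σ p(x) log p(x).

For P = (1/2, 1/4, 1/4):
H = -1/2 × log_10(1/2) -1/4 × log_10(1/4) -1/4 × log_10(1/4)
H = 0.4515 dits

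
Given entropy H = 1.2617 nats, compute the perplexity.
3.5314

Perplexity is e^H (or exp(H) for natural log).

H = 1.2617 nats
Perplexity = e^1.2617 = 3.5314

Interpretation: The model's uncertainty is equivalent to choosing uniformly among 3.5 options.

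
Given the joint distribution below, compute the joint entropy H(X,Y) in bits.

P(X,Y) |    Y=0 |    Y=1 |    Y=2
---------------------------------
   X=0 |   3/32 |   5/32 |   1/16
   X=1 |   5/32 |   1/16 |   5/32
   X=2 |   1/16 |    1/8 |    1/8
3.0755 bits

Joint entropy is H(X,Y) = -Σ_{x,y} p(x,y) log p(x,y).

Summing over all non-zero entries:
H(X,Y) = -[3/32·log_2(3/32) + 5/32·log_2(5/32) + 1/16·log_2(1/16) + 5/32·log_2(5/32) + 1/16·log_2(1/16) + 5/32·log_2(5/32) + 1/16·log_2(1/16) + 1/8·log_2(1/8) + 1/8·log_2(1/8)]
H(X,Y) = 3.0755 bits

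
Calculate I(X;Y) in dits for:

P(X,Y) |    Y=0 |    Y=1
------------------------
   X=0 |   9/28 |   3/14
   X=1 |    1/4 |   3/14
0.0008 dits

Mutual information: I(X;Y) = H(X) + H(Y) - H(X,Y)

Marginals:
P(X) = (15/28, 13/28), H(X) = 0.2999 dits
P(Y) = (4/7, 3/7), H(Y) = 0.2966 dits

Joint entropy: H(X,Y) = 0.5957 dits

I(X;Y) = 0.2999 + 0.2966 - 0.5957 = 0.0008 dits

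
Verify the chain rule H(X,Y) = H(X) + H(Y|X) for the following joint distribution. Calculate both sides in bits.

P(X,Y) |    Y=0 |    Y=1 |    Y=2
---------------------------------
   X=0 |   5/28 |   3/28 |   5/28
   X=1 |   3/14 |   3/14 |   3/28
H(X,Y) = 2.5306, H(X) = 0.9963, H(Y|X) = 1.5343 (all in bits)

Chain rule: H(X,Y) = H(X) + H(Y|X)

Left side — joint entropy directly:
H(X,Y) = -Σ p(x,y) log p(x,y) = 2.5306 bits

Right side — compute H(Y|X) from the conditional distributions:
P(X) = (13/28, 15/28), so H(X) = 0.9963 bits
H(Y|X) = Σ_x P(X=x) · H(Y|X=x):
  P(Y|X=0) = (5/13, 3/13, 5/13), H(Y|X=0) = 1.5486, weight P(X=0) = 13/28
  P(Y|X=1) = (2/5, 2/5, 1/5), H(Y|X=1) = 1.5219, weight P(X=1) = 15/28
H(Y|X) = 1.5343 bits

H(X) + H(Y|X) = 0.9963 + 1.5343 = 2.5306 bits

Both sides equal 2.5306 bits. ✓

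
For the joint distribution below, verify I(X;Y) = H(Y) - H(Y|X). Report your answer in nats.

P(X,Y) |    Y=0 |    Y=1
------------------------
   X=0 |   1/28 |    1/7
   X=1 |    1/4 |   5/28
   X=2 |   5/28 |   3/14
I(X;Y) = 0.0395 nats

Mutual information has multiple equivalent forms:
- I(X;Y) = H(X) - H(X|Y)
- I(X;Y) = H(Y) - H(Y|X)
- I(X;Y) = H(X) + H(Y) - H(X,Y)

Computing all quantities:
H(X) = 1.0378, H(Y) = 0.6906, H(X,Y) = 1.6889
H(X|Y) = 0.9983, H(Y|X) = 0.6511

Verification:
H(X) - H(X|Y) = 1.0378 - 0.9983 = 0.0395
H(Y) - H(Y|X) = 0.6906 - 0.6511 = 0.0395
H(X) + H(Y) - H(X,Y) = 1.0378 + 0.6906 - 1.6889 = 0.0395

All forms give I(X;Y) = 0.0395 nats. ✓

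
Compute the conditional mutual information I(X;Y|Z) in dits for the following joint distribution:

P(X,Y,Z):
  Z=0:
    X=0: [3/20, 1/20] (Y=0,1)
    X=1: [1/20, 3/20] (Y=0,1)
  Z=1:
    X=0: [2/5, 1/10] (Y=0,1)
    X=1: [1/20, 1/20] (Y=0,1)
0.0305 dits

Conditional mutual information: I(X;Y|Z) = H(X|Z) + H(Y|Z) - H(X,Y|Z)

H(Z) = 0.2923
H(X,Z) = 0.5301 → H(X|Z) = 0.2378
H(Y,Z) = 0.5592 → H(Y|Z) = 0.2669
H(X,Y,Z) = 0.7666 → H(X,Y|Z) = 0.4743

I(X;Y|Z) = 0.2378 + 0.2669 - 0.4743 = 0.0305 dits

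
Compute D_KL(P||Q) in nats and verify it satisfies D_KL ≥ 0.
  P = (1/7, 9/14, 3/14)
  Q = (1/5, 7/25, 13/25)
0.2963 nats

KL divergence satisfies the Gibbs inequality: D_KL(P||Q) ≥ 0 for all distributions P, Q.

D_KL(P||Q) = Σ p(x) log(p(x)/q(x))
Term by term:
  x=0: 1/7 × log_e[(1/7)/(1/5)] = -0.0481
  x=1: 9/14 × log_e[(9/14)/(7/25)] = 0.5343
  x=2: 3/14 × log_e[(3/14)/(13/25)] = -0.1900
D_KL(P||Q) = 0.2963 nats

D_KL(P||Q) = 0.2963 ≥ 0 ✓

This non-negativity is a fundamental property: relative entropy cannot be negative because it measures how different Q is from P.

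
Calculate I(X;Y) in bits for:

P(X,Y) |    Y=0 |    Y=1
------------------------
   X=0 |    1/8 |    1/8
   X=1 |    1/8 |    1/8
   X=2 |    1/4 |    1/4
0.0000 bits

Mutual information: I(X;Y) = H(X) + H(Y) - H(X,Y)

Marginals:
P(X) = (1/4, 1/4, 1/2), H(X) = 1.5000 bits
P(Y) = (1/2, 1/2), H(Y) = 1.0000 bits

Joint entropy: H(X,Y) = 2.5000 bits

I(X;Y) = 1.5000 + 1.0000 - 2.5000 = 0.0000 bits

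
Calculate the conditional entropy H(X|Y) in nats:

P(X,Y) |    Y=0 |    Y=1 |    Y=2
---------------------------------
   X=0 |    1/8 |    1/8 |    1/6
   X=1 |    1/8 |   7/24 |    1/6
0.6589 nats

Using the chain rule: H(X|Y) = H(X,Y) - H(Y)

First, compute H(X,Y) = 1.7364 nats

Marginal P(Y) = (1/4, 5/12, 1/3)
H(Y) = 1.0776 nats

H(X|Y) = H(X,Y) - H(Y) = 1.7364 - 1.0776 = 0.6589 nats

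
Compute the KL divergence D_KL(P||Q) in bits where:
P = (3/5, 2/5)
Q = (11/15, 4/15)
0.0603 bits

KL divergence: D_KL(P||Q) = Σ p(x) log(p(x)/q(x))

Computing term by term:
  x=0: 3/5 × log_2[(3/5)/(11/15)] = 3/5 × -0.2895 = -0.1737
  x=1: 2/5 × log_2[(2/5)/(4/15)] = 2/5 × 0.5850 = 0.2340

D_KL(P||Q) = 0.0603 bits

Note: KL divergence is always non-negative and equals 0 iff P = Q.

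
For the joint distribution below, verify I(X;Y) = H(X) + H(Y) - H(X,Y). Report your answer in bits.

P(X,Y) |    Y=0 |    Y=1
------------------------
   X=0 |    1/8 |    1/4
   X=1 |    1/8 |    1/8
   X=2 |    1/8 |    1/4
I(X;Y) = 0.0157 bits

Mutual information has multiple equivalent forms:
- I(X;Y) = H(X) - H(X|Y)
- I(X;Y) = H(Y) - H(Y|X)
- I(X;Y) = H(X) + H(Y) - H(X,Y)

Computing all quantities:
H(X) = 1.5613, H(Y) = 0.9544, H(X,Y) = 2.5000
H(X|Y) = 1.5456, H(Y|X) = 0.9387

Verification:
H(X) - H(X|Y) = 1.5613 - 1.5456 = 0.0157
H(Y) - H(Y|X) = 0.9544 - 0.9387 = 0.0157
H(X) + H(Y) - H(X,Y) = 1.5613 + 0.9544 - 2.5000 = 0.0157

All forms give I(X;Y) = 0.0157 bits. ✓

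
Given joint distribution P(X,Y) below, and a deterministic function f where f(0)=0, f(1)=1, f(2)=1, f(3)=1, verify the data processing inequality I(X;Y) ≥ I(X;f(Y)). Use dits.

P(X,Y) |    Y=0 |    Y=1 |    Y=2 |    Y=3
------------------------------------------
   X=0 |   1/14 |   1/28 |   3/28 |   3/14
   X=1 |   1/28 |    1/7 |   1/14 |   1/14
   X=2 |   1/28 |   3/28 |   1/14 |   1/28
I(X;Y) = 0.0456, I(X;f(Y)) = 0.0010, inequality holds: 0.0456 ≥ 0.0010

Data Processing Inequality: For any Markov chain X → Y → Z, we have I(X;Y) ≥ I(X;Z).

Here Z = f(Y) is a deterministic function of Y, forming X → Y → Z.

Original I(X;Y) = 0.0456 dits

After applying f:
P(X,Z) where Z=f(Y):
- P(X,Z=0) = P(X,Y=0)
- P(X,Z=1) = P(X,Y=1) + P(X,Y=2) + P(X,Y=3)

I(X;Z) = I(X;f(Y)) = 0.0010 dits

Verification: 0.0456 ≥ 0.0010 ✓

Information cannot be created by processing; the function f can only lose information about X.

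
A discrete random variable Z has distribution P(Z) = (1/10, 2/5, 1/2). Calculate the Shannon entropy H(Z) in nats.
0.9433 nats

Shannon entropy is H(X) = -Σ p(x) log p(x).

For P = (1/10, 2/5, 1/2):
H = -1/10 × log_e(1/10) -2/5 × log_e(2/5) -1/2 × log_e(1/2)
H = 0.9433 nats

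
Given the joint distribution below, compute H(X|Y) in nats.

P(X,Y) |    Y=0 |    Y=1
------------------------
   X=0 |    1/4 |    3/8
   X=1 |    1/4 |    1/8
0.6277 nats

Using the chain rule: H(X|Y) = H(X,Y) - H(Y)

First, compute H(X,Y) = 1.3209 nats

Marginal P(Y) = (1/2, 1/2)
H(Y) = 0.6931 nats

H(X|Y) = H(X,Y) - H(Y) = 1.3209 - 0.6931 = 0.6277 nats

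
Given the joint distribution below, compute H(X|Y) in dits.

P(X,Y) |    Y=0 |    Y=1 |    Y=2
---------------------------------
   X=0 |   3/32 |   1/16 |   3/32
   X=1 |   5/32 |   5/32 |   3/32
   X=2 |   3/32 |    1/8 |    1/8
0.4618 dits

Using the chain rule: H(X|Y) = H(X,Y) - H(Y)

First, compute H(X,Y) = 0.9385 dits

Marginal P(Y) = (11/32, 11/32, 5/16)
H(Y) = 0.4767 dits

H(X|Y) = H(X,Y) - H(Y) = 0.9385 - 0.4767 = 0.4618 dits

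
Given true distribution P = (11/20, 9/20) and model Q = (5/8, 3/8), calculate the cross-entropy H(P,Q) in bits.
1.0097 bits

Cross-entropy: H(P,Q) = -Σ p(x) log q(x)

Alternatively: H(P,Q) = H(P) + D_KL(P||Q)
H(P) = 0.9928 bits
D_KL(P||Q) = 0.0169 bits

H(P,Q) = 0.9928 + 0.0169 = 1.0097 bits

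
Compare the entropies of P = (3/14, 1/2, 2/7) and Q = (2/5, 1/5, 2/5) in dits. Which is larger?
Q

Computing entropies in dits:
H(P) = 0.4493
H(Q) = 0.4581

Distribution Q has higher entropy.

Intuition: The distribution closer to uniform (more spread out) has higher entropy.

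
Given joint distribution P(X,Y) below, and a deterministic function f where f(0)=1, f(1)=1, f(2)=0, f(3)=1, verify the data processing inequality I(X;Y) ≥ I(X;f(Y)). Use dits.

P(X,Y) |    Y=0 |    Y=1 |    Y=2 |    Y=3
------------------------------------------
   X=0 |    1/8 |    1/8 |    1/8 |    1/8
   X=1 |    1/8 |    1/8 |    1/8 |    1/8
I(X;Y) = 0.0000, I(X;f(Y)) = 0.0000, inequality holds: 0.0000 ≥ 0.0000

Data Processing Inequality: For any Markov chain X → Y → Z, we have I(X;Y) ≥ I(X;Z).

Here Z = f(Y) is a deterministic function of Y, forming X → Y → Z.

Original I(X;Y) = 0.0000 dits

After applying f:
P(X,Z) where Z=f(Y):
- P(X,Z=0) = P(X,Y=2)
- P(X,Z=1) = P(X,Y=0) + P(X,Y=1) + P(X,Y=3)

I(X;Z) = I(X;f(Y)) = 0.0000 dits

Verification: 0.0000 ≥ 0.0000 ✓

Information cannot be created by processing; the function f can only lose information about X.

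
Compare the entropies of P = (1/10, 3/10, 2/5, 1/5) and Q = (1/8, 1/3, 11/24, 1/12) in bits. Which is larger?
P

Computing entropies in bits:
H(P) = 1.8464
H(Q) = 1.7179

Distribution P has higher entropy.

Intuition: The distribution closer to uniform (more spread out) has higher entropy.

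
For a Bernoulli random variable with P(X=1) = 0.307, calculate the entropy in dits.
0.2678 dits

The binary entropy function is:
H(p) = -p log(p) - (1-p) log(1-p)

H(0.307) = -0.307 × log_10(0.307) - 0.693 × log_10(0.693)
H(0.307) = 0.2678 dits

Note: Binary entropy is maximized at p=0.5 (H=1 bit) and minimized at p=0 or p=1 (H=0).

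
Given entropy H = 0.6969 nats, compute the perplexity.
2.0075

Perplexity is e^H (or exp(H) for natural log).

H = 0.6969 nats
Perplexity = e^0.6969 = 2.0075

Interpretation: The model's uncertainty is equivalent to choosing uniformly among 2.0 options.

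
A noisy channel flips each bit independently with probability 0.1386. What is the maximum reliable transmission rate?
0.4194 bits

For a binary symmetric channel (BSC) with error probability p:
Capacity C = 1 - H(p) bits per symbol

where H(p) = -p log₂(p) - (1-p) log₂(1-p) is the binary entropy function.

H(0.1386) = 0.5806 bits
C = 1 - 0.5806 = 0.4194 bits per symbol

This means we can reliably transmit up to 0.4194 bits of information per channel use.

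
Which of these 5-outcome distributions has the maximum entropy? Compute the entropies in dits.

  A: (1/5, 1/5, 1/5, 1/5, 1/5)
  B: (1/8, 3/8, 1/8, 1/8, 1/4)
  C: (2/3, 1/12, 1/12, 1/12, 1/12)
A

For a discrete distribution over n outcomes, entropy is maximized by the uniform distribution.

Computing entropies:
H(A) = 0.6990 dits
H(B) = 0.6489 dits
H(C) = 0.4771 dits

The uniform distribution (where all probabilities equal 1/5) achieves the maximum entropy of log_10(5) = 0.6990 dits.

Distribution A has the highest entropy.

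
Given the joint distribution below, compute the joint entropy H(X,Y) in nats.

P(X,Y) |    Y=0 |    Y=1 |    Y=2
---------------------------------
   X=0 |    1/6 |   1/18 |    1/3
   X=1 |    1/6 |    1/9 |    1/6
1.6668 nats

Joint entropy is H(X,Y) = -Σ_{x,y} p(x,y) log p(x,y).

Summing over all non-zero entries:
H(X,Y) = -[1/6·log_e(1/6) + 1/18·log_e(1/18) + 1/3·log_e(1/3) + 1/6·log_e(1/6) + 1/9·log_e(1/9) + 1/6·log_e(1/6)]
H(X,Y) = 1.6668 nats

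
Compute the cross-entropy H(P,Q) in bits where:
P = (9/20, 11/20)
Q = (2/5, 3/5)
1.0002 bits

Cross-entropy: H(P,Q) = -Σ p(x) log q(x)

Alternatively: H(P,Q) = H(P) + D_KL(P||Q)
H(P) = 0.9928 bits
D_KL(P||Q) = 0.0074 bits

H(P,Q) = 0.9928 + 0.0074 = 1.0002 bits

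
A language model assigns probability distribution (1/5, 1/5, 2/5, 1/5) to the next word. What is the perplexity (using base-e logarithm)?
3.7893

Perplexity is e^H (or exp(H) for natural log).

First, H = -Σ p log p = 1.3322 nats
Perplexity = e^1.3322 = 3.7893

Interpretation: The model's uncertainty is equivalent to choosing uniformly among 3.8 options.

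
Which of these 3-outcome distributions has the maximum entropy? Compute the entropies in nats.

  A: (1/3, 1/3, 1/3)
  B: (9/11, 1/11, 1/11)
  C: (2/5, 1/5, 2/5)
A

For a discrete distribution over n outcomes, entropy is maximized by the uniform distribution.

Computing entropies:
H(A) = 1.0986 nats
H(B) = 0.6002 nats
H(C) = 1.0549 nats

The uniform distribution (where all probabilities equal 1/3) achieves the maximum entropy of log_e(3) = 1.0986 nats.

Distribution A has the highest entropy.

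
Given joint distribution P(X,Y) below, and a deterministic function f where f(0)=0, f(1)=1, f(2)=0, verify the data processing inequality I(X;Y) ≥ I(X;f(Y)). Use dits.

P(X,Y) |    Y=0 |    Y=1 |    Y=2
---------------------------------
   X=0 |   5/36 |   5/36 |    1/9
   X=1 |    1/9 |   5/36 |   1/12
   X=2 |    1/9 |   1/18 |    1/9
I(X;Y) = 0.0082, I(X;f(Y)) = 0.0077, inequality holds: 0.0082 ≥ 0.0077

Data Processing Inequality: For any Markov chain X → Y → Z, we have I(X;Y) ≥ I(X;Z).

Here Z = f(Y) is a deterministic function of Y, forming X → Y → Z.

Original I(X;Y) = 0.0082 dits

After applying f:
P(X,Z) where Z=f(Y):
- P(X,Z=0) = P(X,Y=0) + P(X,Y=2)
- P(X,Z=1) = P(X,Y=1)

I(X;Z) = I(X;f(Y)) = 0.0077 dits

Verification: 0.0082 ≥ 0.0077 ✓

Information cannot be created by processing; the function f can only lose information about X.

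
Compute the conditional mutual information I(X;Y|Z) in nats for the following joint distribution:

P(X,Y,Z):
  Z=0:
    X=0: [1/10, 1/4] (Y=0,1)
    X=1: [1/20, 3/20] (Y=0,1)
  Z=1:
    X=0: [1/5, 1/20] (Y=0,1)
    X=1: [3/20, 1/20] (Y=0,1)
0.0012 nats

Conditional mutual information: I(X;Y|Z) = H(X|Z) + H(Y|Z) - H(X,Y|Z)

H(Z) = 0.6881
H(X,Z) = 1.3578 → H(X|Z) = 0.6696
H(Y,Z) = 1.2488 → H(Y|Z) = 0.5606
H(X,Y,Z) = 1.9172 → H(X,Y|Z) = 1.2291

I(X;Y|Z) = 0.6696 + 0.5606 - 1.2291 = 0.0012 nats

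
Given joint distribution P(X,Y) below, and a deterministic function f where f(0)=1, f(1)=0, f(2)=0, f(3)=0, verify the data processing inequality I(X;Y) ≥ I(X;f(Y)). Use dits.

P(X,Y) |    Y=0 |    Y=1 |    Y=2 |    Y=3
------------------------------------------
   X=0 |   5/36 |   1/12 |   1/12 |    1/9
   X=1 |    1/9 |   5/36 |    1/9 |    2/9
I(X;Y) = 0.0067, I(X;f(Y)) = 0.0057, inequality holds: 0.0067 ≥ 0.0057

Data Processing Inequality: For any Markov chain X → Y → Z, we have I(X;Y) ≥ I(X;Z).

Here Z = f(Y) is a deterministic function of Y, forming X → Y → Z.

Original I(X;Y) = 0.0067 dits

After applying f:
P(X,Z) where Z=f(Y):
- P(X,Z=0) = P(X,Y=1) + P(X,Y=2) + P(X,Y=3)
- P(X,Z=1) = P(X,Y=0)

I(X;Z) = I(X;f(Y)) = 0.0057 dits

Verification: 0.0067 ≥ 0.0057 ✓

Information cannot be created by processing; the function f can only lose information about X.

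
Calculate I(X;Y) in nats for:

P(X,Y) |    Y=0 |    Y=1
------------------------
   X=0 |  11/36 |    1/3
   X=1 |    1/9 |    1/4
0.0141 nats

Mutual information: I(X;Y) = H(X) + H(Y) - H(X,Y)

Marginals:
P(X) = (23/36, 13/36), H(X) = 0.6541 nats
P(Y) = (5/12, 7/12), H(Y) = 0.6792 nats

Joint entropy: H(X,Y) = 1.3192 nats

I(X;Y) = 0.6541 + 0.6792 - 1.3192 = 0.0141 nats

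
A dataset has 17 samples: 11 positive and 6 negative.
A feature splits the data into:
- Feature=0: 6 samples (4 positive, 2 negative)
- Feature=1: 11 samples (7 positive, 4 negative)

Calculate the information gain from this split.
0.0007 bits

Information Gain = H(Y) - H(Y|Feature)

Before split:
P(positive) = 11/17 = 0.6471
H(Y) = 0.9367 bits

After split:
Feature=0: H = 0.9183 bits (weight = 6/17)
Feature=1: H = 0.9457 bits (weight = 11/17)
H(Y|Feature) = (6/17)×0.9183 + (11/17)×0.9457 = 0.9360 bits

Information Gain = 0.9367 - 0.9360 = 0.0007 bits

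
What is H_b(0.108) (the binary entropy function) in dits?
0.1487 dits

The binary entropy function is:
H(p) = -p log(p) - (1-p) log(1-p)

H(0.108) = -0.108 × log_10(0.108) - 0.892 × log_10(0.892)
H(0.108) = 0.1487 dits

Note: Binary entropy is maximized at p=0.5 (H=1 bit) and minimized at p=0 or p=1 (H=0).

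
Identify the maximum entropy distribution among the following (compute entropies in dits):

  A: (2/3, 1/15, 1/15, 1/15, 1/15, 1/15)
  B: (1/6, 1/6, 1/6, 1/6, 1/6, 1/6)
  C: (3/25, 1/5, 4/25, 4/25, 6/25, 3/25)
B

For a discrete distribution over n outcomes, entropy is maximized by the uniform distribution.

Computing entropies:
H(A) = 0.5094 dits
H(B) = 0.7782 dits
H(C) = 0.7642 dits

The uniform distribution (where all probabilities equal 1/6) achieves the maximum entropy of log_10(6) = 0.7782 dits.

Distribution B has the highest entropy.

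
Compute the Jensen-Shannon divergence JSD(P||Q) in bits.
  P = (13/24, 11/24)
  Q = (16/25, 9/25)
0.0072 bits

Jensen-Shannon divergence is:
JSD(P||Q) = 0.5 × D_KL(P||M) + 0.5 × D_KL(Q||M)
where M = 0.5 × (P + Q) is the mixture distribution.

M = 0.5 × (13/24, 11/24) + 0.5 × (16/25, 9/25) = (0.590833, 0.409167)

D_KL(P||M) = 0.0071 bits
D_KL(Q||M) = 0.0073 bits

JSD(P||Q) = 0.5 × 0.0071 + 0.5 × 0.0073 = 0.0072 bits

Unlike KL divergence, JSD is symmetric and bounded: 0 ≤ JSD ≤ log(2).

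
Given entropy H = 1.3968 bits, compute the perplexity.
2.6332

Perplexity is 2^H (or exp(H) for natural log).

H = 1.3968 bits
Perplexity = 2^1.3968 = 2.6332

Interpretation: The model's uncertainty is equivalent to choosing uniformly among 2.6 options.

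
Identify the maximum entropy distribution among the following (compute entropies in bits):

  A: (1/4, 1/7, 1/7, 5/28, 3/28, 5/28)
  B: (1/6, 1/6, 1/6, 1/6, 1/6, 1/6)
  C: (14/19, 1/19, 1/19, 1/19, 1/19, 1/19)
B

For a discrete distribution over n outcomes, entropy is maximized by the uniform distribution.

Computing entropies:
H(A) = 2.5350 bits
H(B) = 2.5850 bits
H(C) = 1.4425 bits

The uniform distribution (where all probabilities equal 1/6) achieves the maximum entropy of log_2(6) = 2.5850 bits.

Distribution B has the highest entropy.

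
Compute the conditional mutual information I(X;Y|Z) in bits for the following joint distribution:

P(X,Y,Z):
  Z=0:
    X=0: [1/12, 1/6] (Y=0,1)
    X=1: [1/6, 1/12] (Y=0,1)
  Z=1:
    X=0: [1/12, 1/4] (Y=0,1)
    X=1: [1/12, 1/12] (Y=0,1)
0.0629 bits

Conditional mutual information: I(X;Y|Z) = H(X|Z) + H(Y|Z) - H(X,Y|Z)

H(Z) = 1.0000
H(X,Z) = 1.9591 → H(X|Z) = 0.9591
H(Y,Z) = 1.9591 → H(Y|Z) = 0.9591
H(X,Y,Z) = 2.8554 → H(X,Y|Z) = 1.8554

I(X;Y|Z) = 0.9591 + 0.9591 - 1.8554 = 0.0629 bits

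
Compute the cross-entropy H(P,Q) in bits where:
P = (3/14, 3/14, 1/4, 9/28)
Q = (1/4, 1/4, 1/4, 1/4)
2.0000 bits

Cross-entropy: H(P,Q) = -Σ p(x) log q(x)

Alternatively: H(P,Q) = H(P) + D_KL(P||Q)
H(P) = 1.9788 bits
D_KL(P||Q) = 0.0212 bits

H(P,Q) = 1.9788 + 0.0212 = 2.0000 bits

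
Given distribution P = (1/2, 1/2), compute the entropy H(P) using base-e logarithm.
0.6931 nats

Shannon entropy is H(X) = -Σ p(x) log p(x).

For P = (1/2, 1/2):
H = -1/2 × log_e(1/2) -1/2 × log_e(1/2)
H = 0.6931 nats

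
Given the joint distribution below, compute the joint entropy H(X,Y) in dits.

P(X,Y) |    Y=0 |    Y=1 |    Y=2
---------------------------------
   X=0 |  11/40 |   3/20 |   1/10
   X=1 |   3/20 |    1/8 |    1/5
0.7540 dits

Joint entropy is H(X,Y) = -Σ_{x,y} p(x,y) log p(x,y).

Summing over all non-zero entries:
H(X,Y) = -[11/40·log_10(11/40) + 3/20·log_10(3/20) + 1/10·log_10(1/10) + 3/20·log_10(3/20) + 1/8·log_10(1/8) + 1/5·log_10(1/5)]
H(X,Y) = 0.7540 dits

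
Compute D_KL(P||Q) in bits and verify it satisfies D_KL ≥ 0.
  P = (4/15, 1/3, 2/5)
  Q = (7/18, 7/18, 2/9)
0.1199 bits

KL divergence satisfies the Gibbs inequality: D_KL(P||Q) ≥ 0 for all distributions P, Q.

D_KL(P||Q) = Σ p(x) log(p(x)/q(x))
Term by term:
  x=0: 4/15 × log_2[(4/15)/(7/18)] = -0.1452
  x=1: 1/3 × log_2[(1/3)/(7/18)] = -0.0741
  x=2: 2/5 × log_2[(2/5)/(2/9)] = 0.3392
D_KL(P||Q) = 0.1199 bits

D_KL(P||Q) = 0.1199 ≥ 0 ✓

This non-negativity is a fundamental property: relative entropy cannot be negative because it measures how different Q is from P.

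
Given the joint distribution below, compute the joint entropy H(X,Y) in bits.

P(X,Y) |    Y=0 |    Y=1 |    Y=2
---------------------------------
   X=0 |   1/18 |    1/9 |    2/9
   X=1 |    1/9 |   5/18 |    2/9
2.4138 bits

Joint entropy is H(X,Y) = -Σ_{x,y} p(x,y) log p(x,y).

Summing over all non-zero entries:
H(X,Y) = -[1/18·log_2(1/18) + 1/9·log_2(1/9) + 2/9·log_2(2/9) + 1/9·log_2(1/9) + 5/18·log_2(5/18) + 2/9·log_2(2/9)]
H(X,Y) = 2.4138 bits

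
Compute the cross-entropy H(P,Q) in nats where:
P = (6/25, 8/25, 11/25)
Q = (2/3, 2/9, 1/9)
1.5454 nats

Cross-entropy: H(P,Q) = -Σ p(x) log q(x)

Alternatively: H(P,Q) = H(P) + D_KL(P||Q)
H(P) = 1.0684 nats
D_KL(P||Q) = 0.4770 nats

H(P,Q) = 1.0684 + 0.4770 = 1.5454 nats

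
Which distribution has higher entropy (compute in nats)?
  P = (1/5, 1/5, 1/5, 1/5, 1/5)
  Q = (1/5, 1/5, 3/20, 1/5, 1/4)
P

Computing entropies in nats:
H(P) = 1.6094
H(Q) = 1.5968

Distribution P has higher entropy.

Intuition: The distribution closer to uniform (more spread out) has higher entropy.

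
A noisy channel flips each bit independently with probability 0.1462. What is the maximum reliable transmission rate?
0.3998 bits

For a binary symmetric channel (BSC) with error probability p:
Capacity C = 1 - H(p) bits per symbol

where H(p) = -p log₂(p) - (1-p) log₂(1-p) is the binary entropy function.

H(0.1462) = 0.6002 bits
C = 1 - 0.6002 = 0.3998 bits per symbol

This means we can reliably transmit up to 0.3998 bits of information per channel use.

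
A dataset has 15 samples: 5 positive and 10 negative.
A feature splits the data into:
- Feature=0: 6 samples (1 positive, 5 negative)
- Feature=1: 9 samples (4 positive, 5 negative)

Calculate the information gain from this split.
0.0636 bits

Information Gain = H(Y) - H(Y|Feature)

Before split:
P(positive) = 5/15 = 0.3333
H(Y) = 0.9183 bits

After split:
Feature=0: H = 0.6500 bits (weight = 6/15)
Feature=1: H = 0.9911 bits (weight = 9/15)
H(Y|Feature) = (6/15)×0.6500 + (9/15)×0.9911 = 0.8547 bits

Information Gain = 0.9183 - 0.8547 = 0.0636 bits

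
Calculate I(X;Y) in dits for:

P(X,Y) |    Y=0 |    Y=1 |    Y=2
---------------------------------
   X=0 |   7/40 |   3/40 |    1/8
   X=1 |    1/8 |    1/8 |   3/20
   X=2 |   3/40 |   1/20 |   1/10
0.0062 dits

Mutual information: I(X;Y) = H(X) + H(Y) - H(X,Y)

Marginals:
P(X) = (3/8, 2/5, 9/40), H(X) = 0.4647 dits
P(Y) = (3/8, 1/4, 3/8), H(Y) = 0.4700 dits

Joint entropy: H(X,Y) = 0.9285 dits

I(X;Y) = 0.4647 + 0.4700 - 0.9285 = 0.0062 dits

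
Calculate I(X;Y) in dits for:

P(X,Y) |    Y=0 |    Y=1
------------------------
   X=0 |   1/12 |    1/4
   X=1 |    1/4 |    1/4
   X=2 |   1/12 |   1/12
0.0129 dits

Mutual information: I(X;Y) = H(X) + H(Y) - H(X,Y)

Marginals:
P(X) = (1/3, 1/2, 1/6), H(X) = 0.4392 dits
P(Y) = (5/12, 7/12), H(Y) = 0.2950 dits

Joint entropy: H(X,Y) = 0.7213 dits

I(X;Y) = 0.4392 + 0.2950 - 0.7213 = 0.0129 dits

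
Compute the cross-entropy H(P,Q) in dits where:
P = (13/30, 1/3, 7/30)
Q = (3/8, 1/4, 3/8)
0.4847 dits

Cross-entropy: H(P,Q) = -Σ p(x) log q(x)

Alternatively: H(P,Q) = H(P) + D_KL(P||Q)
H(P) = 0.4639 dits
D_KL(P||Q) = 0.0208 dits

H(P,Q) = 0.4639 + 0.0208 = 0.4847 dits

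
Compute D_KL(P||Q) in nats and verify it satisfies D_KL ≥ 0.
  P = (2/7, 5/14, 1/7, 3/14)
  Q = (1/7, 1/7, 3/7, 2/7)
0.3067 nats

KL divergence satisfies the Gibbs inequality: D_KL(P||Q) ≥ 0 for all distributions P, Q.

D_KL(P||Q) = Σ p(x) log(p(x)/q(x))
Term by term:
  x=0: 2/7 × log_e[(2/7)/(1/7)] = 0.1980
  x=1: 5/14 × log_e[(5/14)/(1/7)] = 0.3272
  x=2: 1/7 × log_e[(1/7)/(3/7)] = -0.1569
  x=3: 3/14 × log_e[(3/14)/(2/7)] = -0.0616
D_KL(P||Q) = 0.3067 nats

D_KL(P||Q) = 0.3067 ≥ 0 ✓

This non-negativity is a fundamental property: relative entropy cannot be negative because it measures how different Q is from P.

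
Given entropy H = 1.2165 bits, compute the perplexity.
2.3238

Perplexity is 2^H (or exp(H) for natural log).

H = 1.2165 bits
Perplexity = 2^1.2165 = 2.3238

Interpretation: The model's uncertainty is equivalent to choosing uniformly among 2.3 options.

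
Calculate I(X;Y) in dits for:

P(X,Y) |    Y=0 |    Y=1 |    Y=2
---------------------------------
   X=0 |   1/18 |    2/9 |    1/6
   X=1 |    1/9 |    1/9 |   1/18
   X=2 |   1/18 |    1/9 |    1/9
0.0181 dits

Mutual information: I(X;Y) = H(X) + H(Y) - H(X,Y)

Marginals:
P(X) = (4/9, 5/18, 5/18), H(X) = 0.4656 dits
P(Y) = (2/9, 4/9, 1/3), H(Y) = 0.4607 dits

Joint entropy: H(X,Y) = 0.9082 dits

I(X;Y) = 0.4656 + 0.4607 - 0.9082 = 0.0181 dits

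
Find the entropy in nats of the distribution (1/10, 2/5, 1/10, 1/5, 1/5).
1.4708 nats

Shannon entropy is H(X) = -Σ p(x) log p(x).

For P = (1/10, 2/5, 1/10, 1/5, 1/5):
H = -1/10 × log_e(1/10) -2/5 × log_e(2/5) -1/10 × log_e(1/10) -1/5 × log_e(1/5) -1/5 × log_e(1/5)
H = 1.4708 nats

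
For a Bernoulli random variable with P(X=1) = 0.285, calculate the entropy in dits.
0.2595 dits

The binary entropy function is:
H(p) = -p log(p) - (1-p) log(1-p)

H(0.285) = -0.285 × log_10(0.285) - 0.715 × log_10(0.715)
H(0.285) = 0.2595 dits

Note: Binary entropy is maximized at p=0.5 (H=1 bit) and minimized at p=0 or p=1 (H=0).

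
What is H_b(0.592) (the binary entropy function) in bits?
0.9754 bits

The binary entropy function is:
H(p) = -p log(p) - (1-p) log(1-p)

H(0.592) = -0.592 × log_2(0.592) - 0.408 × log_2(0.408)
H(0.592) = 0.9754 bits

Note: Binary entropy is maximized at p=0.5 (H=1 bit) and minimized at p=0 or p=1 (H=0).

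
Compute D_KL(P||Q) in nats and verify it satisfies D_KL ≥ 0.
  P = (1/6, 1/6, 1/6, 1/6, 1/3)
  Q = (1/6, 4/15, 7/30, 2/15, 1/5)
0.0731 nats

KL divergence satisfies the Gibbs inequality: D_KL(P||Q) ≥ 0 for all distributions P, Q.

D_KL(P||Q) = Σ p(x) log(p(x)/q(x))
Term by term:
  x=0: 1/6 × log_e[(1/6)/(1/6)] = 0.0000
  x=1: 1/6 × log_e[(1/6)/(4/15)] = -0.0783
  x=2: 1/6 × log_e[(1/6)/(7/30)] = -0.0561
  x=3: 1/6 × log_e[(1/6)/(2/15)] = 0.0372
  x=4: 1/3 × log_e[(1/3)/(1/5)] = 0.1703
D_KL(P||Q) = 0.0731 nats

D_KL(P||Q) = 0.0731 ≥ 0 ✓

This non-negativity is a fundamental property: relative entropy cannot be negative because it measures how different Q is from P.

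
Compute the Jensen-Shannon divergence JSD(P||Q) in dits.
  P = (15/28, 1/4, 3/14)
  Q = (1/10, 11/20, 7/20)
0.0517 dits

Jensen-Shannon divergence is:
JSD(P||Q) = 0.5 × D_KL(P||M) + 0.5 × D_KL(Q||M)
where M = 0.5 × (P + Q) is the mixture distribution.

M = 0.5 × (15/28, 1/4, 3/14) + 0.5 × (1/10, 11/20, 7/20) = (0.317857, 2/5, 0.282143)

D_KL(P||M) = 0.0448 dits
D_KL(Q||M) = 0.0586 dits

JSD(P||Q) = 0.5 × 0.0448 + 0.5 × 0.0586 = 0.0517 dits

Unlike KL divergence, JSD is symmetric and bounded: 0 ≤ JSD ≤ log(2).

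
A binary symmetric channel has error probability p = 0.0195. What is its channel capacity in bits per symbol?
0.8614 bits

For a binary symmetric channel (BSC) with error probability p:
Capacity C = 1 - H(p) bits per symbol

where H(p) = -p log₂(p) - (1-p) log₂(1-p) is the binary entropy function.

H(0.0195) = 0.1386 bits
C = 1 - 0.1386 = 0.8614 bits per symbol

This means we can reliably transmit up to 0.8614 bits of information per channel use.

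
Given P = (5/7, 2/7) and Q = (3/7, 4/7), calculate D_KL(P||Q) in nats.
0.1668 nats

KL divergence: D_KL(P||Q) = Σ p(x) log(p(x)/q(x))

Computing term by term:
  x=0: 5/7 × log_e[(5/7)/(3/7)] = 5/7 × 0.5108 = 0.3649
  x=1: 2/7 × log_e[(2/7)/(4/7)] = 2/7 × -0.6931 = -0.1980

D_KL(P||Q) = 0.1668 nats

Note: KL divergence is always non-negative and equals 0 iff P = Q.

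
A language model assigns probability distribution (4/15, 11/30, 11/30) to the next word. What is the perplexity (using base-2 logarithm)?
2.9690

Perplexity is 2^H (or exp(H) for natural log).

First, H = -Σ p log p = 1.5700 bits
Perplexity = 2^1.5700 = 2.9690

Interpretation: The model's uncertainty is equivalent to choosing uniformly among 3.0 options.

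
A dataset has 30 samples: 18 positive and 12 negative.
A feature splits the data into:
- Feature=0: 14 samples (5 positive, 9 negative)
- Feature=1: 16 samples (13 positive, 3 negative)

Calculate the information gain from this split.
0.1608 bits

Information Gain = H(Y) - H(Y|Feature)

Before split:
P(positive) = 18/30 = 0.6000
H(Y) = 0.9710 bits

After split:
Feature=0: H = 0.9403 bits (weight = 14/30)
Feature=1: H = 0.6962 bits (weight = 16/30)
H(Y|Feature) = (14/30)×0.9403 + (16/30)×0.6962 = 0.8101 bits

Information Gain = 0.9710 - 0.8101 = 0.1608 bits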